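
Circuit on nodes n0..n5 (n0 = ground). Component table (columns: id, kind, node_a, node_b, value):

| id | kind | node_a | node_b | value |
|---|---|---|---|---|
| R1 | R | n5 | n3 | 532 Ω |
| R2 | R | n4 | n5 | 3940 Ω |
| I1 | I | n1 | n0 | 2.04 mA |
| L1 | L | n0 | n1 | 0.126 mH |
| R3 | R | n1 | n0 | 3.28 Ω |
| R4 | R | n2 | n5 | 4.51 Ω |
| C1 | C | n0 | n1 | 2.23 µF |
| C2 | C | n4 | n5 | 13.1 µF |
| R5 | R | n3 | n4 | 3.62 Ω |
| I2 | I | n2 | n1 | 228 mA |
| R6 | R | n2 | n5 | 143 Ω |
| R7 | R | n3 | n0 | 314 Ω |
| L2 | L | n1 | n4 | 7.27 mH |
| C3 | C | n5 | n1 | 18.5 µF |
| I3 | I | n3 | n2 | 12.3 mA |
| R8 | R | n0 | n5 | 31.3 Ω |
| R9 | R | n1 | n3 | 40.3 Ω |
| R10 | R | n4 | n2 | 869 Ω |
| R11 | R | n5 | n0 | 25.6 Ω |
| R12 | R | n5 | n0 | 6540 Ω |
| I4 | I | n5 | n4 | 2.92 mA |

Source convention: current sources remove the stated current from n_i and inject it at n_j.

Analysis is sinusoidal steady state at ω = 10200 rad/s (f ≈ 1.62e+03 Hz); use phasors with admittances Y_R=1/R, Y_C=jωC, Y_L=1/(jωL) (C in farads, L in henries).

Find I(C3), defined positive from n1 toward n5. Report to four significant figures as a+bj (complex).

0.1859+0.1070j A

MNA unknowns: 5 node voltages V₁..V_5
R1: Y=0.001880+0.000j on G[5,3]
R2: Y=0.0002538+0.000j on G[4,5]
I1: z[1]−=0.00204, z[0]+=0.00204
L1: Y=0.000-0.7781j on G[0,1]
R3: Y=0.3049+0.000j on G[1,0]
R4: Y=0.2217+0.000j on G[2,5]
C1: Y=0.000+0.02275j on G[0,1]
C2: Y=0.000+0.1336j on G[4,5]
R5: Y=0.2762+0.000j on G[3,4]
I2: z[2]−=0.228, z[1]+=0.228
R6: Y=0.006993+0.000j on G[2,5]
R7: Y=0.003185+0.000j on G[3,0]
L2: Y=0.000-0.01349j on G[1,4]
C3: Y=0.000+0.1887j on G[5,1]
I3: z[3]−=0.0123, z[2]+=0.0123
R8: Y=0.03195+0.000j on G[0,5]
R9: Y=0.02481+0.000j on G[1,3]
R10: Y=0.001151+0.000j on G[4,2]
R11: Y=0.03906+0.000j on G[5,0]
R12: Y=0.0001529+0.000j on G[5,0]
I4: z[5]−=0.00292, z[4]+=0.00292
solve → V1=0.09886+0.004465j, V2=-1.408+0.9897j, V3=-0.7034+0.9054j, V4=-0.7406+0.9962j, V5=-0.4681+0.9897j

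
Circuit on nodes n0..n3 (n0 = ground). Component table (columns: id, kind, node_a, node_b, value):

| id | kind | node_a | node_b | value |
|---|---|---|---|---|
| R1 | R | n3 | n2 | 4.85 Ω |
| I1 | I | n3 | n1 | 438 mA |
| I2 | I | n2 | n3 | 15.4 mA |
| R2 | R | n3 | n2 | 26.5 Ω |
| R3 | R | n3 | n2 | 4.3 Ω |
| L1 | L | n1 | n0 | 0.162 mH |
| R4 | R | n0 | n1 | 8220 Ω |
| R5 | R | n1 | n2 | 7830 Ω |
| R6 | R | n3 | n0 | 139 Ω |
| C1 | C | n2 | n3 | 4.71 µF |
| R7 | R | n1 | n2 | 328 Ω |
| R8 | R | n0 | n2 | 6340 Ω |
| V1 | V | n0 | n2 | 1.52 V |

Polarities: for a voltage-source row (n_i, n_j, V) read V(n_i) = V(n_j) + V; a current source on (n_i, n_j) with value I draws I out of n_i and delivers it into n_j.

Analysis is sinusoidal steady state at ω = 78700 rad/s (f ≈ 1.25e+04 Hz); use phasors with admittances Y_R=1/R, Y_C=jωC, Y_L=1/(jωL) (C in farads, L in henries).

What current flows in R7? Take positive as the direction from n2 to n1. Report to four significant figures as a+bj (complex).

Element admittances at ω=78700 rad/s:
  Y(R1) = 0.2062+0.000j S between n3,n2
  I1: injects 0.438 A into n1 (from n3)
  I2: injects 0.0154 A into n3 (from n2)
  Y(R2) = 0.03774+0.000j S between n3,n2
  Y(R3) = 0.2326+0.000j S between n3,n2
  Y(L1) = 0.000-0.07844j S between n1,n0
  Y(R4) = 0.0001217+0.000j S between n0,n1
  Y(R5) = 0.0001277+0.000j S between n1,n2
  Y(R6) = 0.007194+0.000j S between n3,n0
  Y(C1) = 0.000+0.3707j S between n2,n3
  Y(R7) = 0.003049+0.000j S between n1,n2
  Y(R8) = 0.0001577+0.000j S between n0,n2
  V1: constraint V(n0)−V(n2) = 1.52
Assemble and solve the 4×4 MNA system:
  V(n1)=0.2318+5.513j  V(n2)=-1.520+0.000j  V(n3)=-2.056+0.4109j
  i(V1)=0.4174-0.01456j

-0.005341-0.01681j A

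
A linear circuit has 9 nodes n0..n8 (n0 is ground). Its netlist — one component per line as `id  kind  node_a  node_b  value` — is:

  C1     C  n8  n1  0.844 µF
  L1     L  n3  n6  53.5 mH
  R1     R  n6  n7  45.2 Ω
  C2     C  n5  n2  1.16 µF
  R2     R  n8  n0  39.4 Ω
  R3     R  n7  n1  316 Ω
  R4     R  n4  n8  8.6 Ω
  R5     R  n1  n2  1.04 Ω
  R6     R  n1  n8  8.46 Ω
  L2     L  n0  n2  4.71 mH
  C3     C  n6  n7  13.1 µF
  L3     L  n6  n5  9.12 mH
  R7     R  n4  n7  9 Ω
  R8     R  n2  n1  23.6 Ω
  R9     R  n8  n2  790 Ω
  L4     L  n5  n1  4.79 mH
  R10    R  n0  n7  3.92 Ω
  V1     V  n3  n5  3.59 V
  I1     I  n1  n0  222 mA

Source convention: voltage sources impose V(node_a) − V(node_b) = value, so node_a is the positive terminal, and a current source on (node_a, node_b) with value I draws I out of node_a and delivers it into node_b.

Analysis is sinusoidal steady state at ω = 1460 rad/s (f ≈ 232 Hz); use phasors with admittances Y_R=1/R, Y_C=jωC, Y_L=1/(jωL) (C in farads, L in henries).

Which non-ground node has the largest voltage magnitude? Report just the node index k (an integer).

Element admittances at ω=1460 rad/s:
  Y(C1) = 0.000+0.001232j S between n8,n1
  Y(L1) = 0.000-0.01280j S between n3,n6
  Y(R1) = 0.02212+0.000j S between n6,n7
  Y(C2) = 0.000+0.001694j S between n5,n2
  Y(R2) = 0.02538+0.000j S between n8,n0
  Y(R3) = 0.003165+0.000j S between n7,n1
  Y(R4) = 0.1163+0.000j S between n4,n8
  Y(R5) = 0.9615+0.000j S between n1,n2
  Y(R6) = 0.1182+0.000j S between n1,n8
  Y(L2) = 0.000-0.1454j S between n0,n2
  Y(C3) = 0.000+0.01913j S between n6,n7
  Y(L3) = 0.000-0.07510j S between n6,n5
  Y(R7) = 0.1111+0.000j S between n4,n7
  Y(R8) = 0.04237+0.000j S between n2,n1
  Y(R9) = 0.001266+0.000j S between n8,n2
  Y(L4) = 0.000-0.1430j S between n5,n1
  Y(R10) = 0.2551+0.000j S between n0,n7
  V1: constraint V(n3)−V(n5) = 3.59
  I1: injects 0.222 A into n0 (from n1)
Assemble and solve the 9×9 MNA system:
  V(n1)=-0.7833-1.181j  V(n2)=-0.5997-1.268j  V(n3)=2.553-1.173j  V(n4)=-0.2981-0.5263j  V(n5)=-1.037-1.173j  V(n6)=-0.9182-1.162j  V(n7)=-0.09897-0.2646j  V(n8)=-0.4883-0.7764j
  i(V1)=0.0001398+0.04444j

3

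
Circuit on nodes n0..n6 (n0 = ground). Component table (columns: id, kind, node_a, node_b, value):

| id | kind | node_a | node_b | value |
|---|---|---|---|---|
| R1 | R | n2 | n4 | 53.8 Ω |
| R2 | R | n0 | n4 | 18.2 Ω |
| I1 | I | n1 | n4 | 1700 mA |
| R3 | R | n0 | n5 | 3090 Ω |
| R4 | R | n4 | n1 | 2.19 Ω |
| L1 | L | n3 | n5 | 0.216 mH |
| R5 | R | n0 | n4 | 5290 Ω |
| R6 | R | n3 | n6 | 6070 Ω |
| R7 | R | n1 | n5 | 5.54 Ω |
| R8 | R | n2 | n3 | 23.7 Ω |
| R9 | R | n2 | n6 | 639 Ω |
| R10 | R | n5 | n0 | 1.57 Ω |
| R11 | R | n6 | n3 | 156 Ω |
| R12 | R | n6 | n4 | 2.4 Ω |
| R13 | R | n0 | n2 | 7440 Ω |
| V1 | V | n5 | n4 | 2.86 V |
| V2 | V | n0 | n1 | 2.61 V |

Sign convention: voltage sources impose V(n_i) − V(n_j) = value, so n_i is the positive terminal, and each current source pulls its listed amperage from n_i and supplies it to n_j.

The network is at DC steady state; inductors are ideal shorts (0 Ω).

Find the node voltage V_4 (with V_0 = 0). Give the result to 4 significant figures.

MNA unknowns: 6 node voltages V₁..V_6 plus 3 source currents (L1, V1, V2)
R1: Y=0.01859 on G[2,4]
R2: Y=0.05495 on G[0,4]
I1: z[1]−=1.7, z[4]+=1.7
R3: Y=0.0003236 on G[0,5]
R4: Y=0.4566 on G[4,1]
L1: row V3−V5=0, i_L1 at 3,5
R5: Y=0.0001890 on G[0,4]
R6: Y=0.0001647 on G[3,6]
R7: Y=0.1805 on G[1,5]
R8: Y=0.04219 on G[2,3]
R9: Y=0.001565 on G[2,6]
R10: Y=0.6369 on G[5,0]
R11: Y=0.006410 on G[6,3]
R12: Y=0.4167 on G[6,4]
R13: Y=0.0001344 on G[0,2]
V1: row V5−V4=2.86, i_V1 at 5,4
V2: row V0−V1=2.61, i_V2 at 0,1
solve → V1=-2.610, V2=0.2051, V3=1.129, V4=-1.731, V5=1.129, V6=-1.680
aux → i_L1=-0.05744, i_V1=-1.452, i_V2=0.6239

-1.731 V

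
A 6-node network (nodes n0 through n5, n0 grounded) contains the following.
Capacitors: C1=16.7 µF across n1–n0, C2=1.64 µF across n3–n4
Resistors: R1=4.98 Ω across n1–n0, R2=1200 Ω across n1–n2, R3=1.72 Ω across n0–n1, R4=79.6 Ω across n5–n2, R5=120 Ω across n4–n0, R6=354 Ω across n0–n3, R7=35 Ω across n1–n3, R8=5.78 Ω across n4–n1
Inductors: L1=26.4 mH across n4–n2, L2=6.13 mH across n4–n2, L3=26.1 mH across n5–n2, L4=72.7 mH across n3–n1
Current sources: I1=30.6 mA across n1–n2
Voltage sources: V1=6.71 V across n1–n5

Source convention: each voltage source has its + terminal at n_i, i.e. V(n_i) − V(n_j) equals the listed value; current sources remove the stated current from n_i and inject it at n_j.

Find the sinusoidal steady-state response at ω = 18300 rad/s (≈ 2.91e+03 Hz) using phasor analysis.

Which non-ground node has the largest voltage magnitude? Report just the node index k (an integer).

Apply KCL at each of the 5 non-ground nodes and solve the resulting linear system.
Node n1: branches {C1, R1, R2, R3, L4, I1, R7, R8, V1} → V_1 = 0.0004641-0.001803j
Node n2: branches {R2, L1, L2, L3, R4, I1} → V_2 = -2.546-1.379j
Node n3: branches {C2, L4, R6, R7} → V_3 = -0.1082+0.02939j
Node n4: branches {C2, L1, L2, R5, R8} → V_4 = -0.07300+0.1422j
Node n5: branches {L3, R4, V1} → V_5 = -6.710-0.001803j
Source currents: i(V1)=-0.04943+0.02601j

5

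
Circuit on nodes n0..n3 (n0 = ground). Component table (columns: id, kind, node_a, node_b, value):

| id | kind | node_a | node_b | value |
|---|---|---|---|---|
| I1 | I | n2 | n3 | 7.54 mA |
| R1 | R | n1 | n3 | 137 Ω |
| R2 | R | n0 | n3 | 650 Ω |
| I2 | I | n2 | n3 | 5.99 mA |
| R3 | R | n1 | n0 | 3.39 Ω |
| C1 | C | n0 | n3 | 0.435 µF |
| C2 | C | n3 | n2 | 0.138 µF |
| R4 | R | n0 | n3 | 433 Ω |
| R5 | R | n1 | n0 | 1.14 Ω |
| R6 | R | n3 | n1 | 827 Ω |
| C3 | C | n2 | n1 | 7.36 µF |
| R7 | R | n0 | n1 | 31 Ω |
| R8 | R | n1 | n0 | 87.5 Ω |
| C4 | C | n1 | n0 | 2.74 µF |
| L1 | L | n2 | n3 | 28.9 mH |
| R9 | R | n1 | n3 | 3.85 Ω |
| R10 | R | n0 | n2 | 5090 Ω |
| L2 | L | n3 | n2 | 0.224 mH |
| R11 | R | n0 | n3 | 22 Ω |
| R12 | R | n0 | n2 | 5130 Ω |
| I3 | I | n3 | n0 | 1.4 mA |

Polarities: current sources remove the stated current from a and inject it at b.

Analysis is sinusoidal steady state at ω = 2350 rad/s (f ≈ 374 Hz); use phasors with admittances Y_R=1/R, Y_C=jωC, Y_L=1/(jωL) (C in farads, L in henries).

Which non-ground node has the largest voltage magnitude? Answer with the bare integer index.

Apply KCL at each of the 3 non-ground nodes and solve the resulting linear system.
Node n1: branches {R1, R3, R5, R6, C3, R7, R8, C4, R9} → V_1 = -0.0009242+3.658e-07j
Node n2: branches {I1, I2, C2, C3, L1, R10, L2, R12} → V_2 = -0.005598-0.006848j
Node n3: branches {I1, R1, R2, I2, C1, C2, R4, R6, L1, R9, L2, R11, I3} → V_3 = -0.005555+0.0002812j

2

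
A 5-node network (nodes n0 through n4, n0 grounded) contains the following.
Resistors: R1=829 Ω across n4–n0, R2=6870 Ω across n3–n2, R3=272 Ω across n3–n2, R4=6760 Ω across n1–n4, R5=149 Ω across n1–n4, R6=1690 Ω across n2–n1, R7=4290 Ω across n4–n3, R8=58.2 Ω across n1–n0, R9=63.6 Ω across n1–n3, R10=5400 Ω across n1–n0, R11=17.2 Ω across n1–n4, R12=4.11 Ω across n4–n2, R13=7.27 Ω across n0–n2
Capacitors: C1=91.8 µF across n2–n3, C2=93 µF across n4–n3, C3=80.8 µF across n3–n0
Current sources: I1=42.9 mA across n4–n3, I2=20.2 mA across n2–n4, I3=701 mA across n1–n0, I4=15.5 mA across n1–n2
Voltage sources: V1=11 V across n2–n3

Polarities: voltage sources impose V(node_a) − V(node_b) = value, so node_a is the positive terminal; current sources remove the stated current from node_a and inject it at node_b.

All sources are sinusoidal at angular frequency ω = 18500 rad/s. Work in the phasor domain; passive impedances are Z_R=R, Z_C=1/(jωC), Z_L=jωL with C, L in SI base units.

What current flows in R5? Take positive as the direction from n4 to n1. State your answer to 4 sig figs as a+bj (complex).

Element admittances at ω=18500 rad/s:
  Y(R1) = 0.001206+0.000j S between n4,n0
  Y(R2) = 0.0001456+0.000j S between n3,n2
  Y(R3) = 0.003676+0.000j S between n3,n2
  Y(R4) = 0.0001479+0.000j S between n1,n4
  Y(R5) = 0.006711+0.000j S between n1,n4
  Y(R6) = 0.0005917+0.000j S between n2,n1
  Y(C1) = 0.000+1.698j S between n2,n3
  Y(R7) = 0.0002331+0.000j S between n4,n3
  Y(R8) = 0.01718+0.000j S between n1,n0
  Y(R9) = 0.01572+0.000j S between n1,n3
  Y(R10) = 0.0001852+0.000j S between n1,n0
  Y(R11) = 0.05814+0.000j S between n1,n4
  Y(R12) = 0.2433+0.000j S between n4,n2
  I1: injects 0.0429 A into n3 (from n4)
  Y(C2) = 0.000+1.720j S between n4,n3
  I2: injects 0.0202 A into n4 (from n2)
  I3: injects 0.701 A into n0 (from n1)
  I4: injects 0.0155 A into n2 (from n1)
  Y(C3) = 0.000+1.495j S between n3,n0
  Y(R13) = 0.1376+0.000j S between n0,n2
  V1: constraint V(n2)−V(n3) = 11
Assemble and solve the 5×5 MNA system:
  V(n1)=-7.183+0.3229j  V(n2)=10.87+1.386j  V(n3)=-0.1314+1.386j  V(n4)=0.05132+0.1425j
  i(V1)=-4.184-19.18j

0.04855-0.001211j A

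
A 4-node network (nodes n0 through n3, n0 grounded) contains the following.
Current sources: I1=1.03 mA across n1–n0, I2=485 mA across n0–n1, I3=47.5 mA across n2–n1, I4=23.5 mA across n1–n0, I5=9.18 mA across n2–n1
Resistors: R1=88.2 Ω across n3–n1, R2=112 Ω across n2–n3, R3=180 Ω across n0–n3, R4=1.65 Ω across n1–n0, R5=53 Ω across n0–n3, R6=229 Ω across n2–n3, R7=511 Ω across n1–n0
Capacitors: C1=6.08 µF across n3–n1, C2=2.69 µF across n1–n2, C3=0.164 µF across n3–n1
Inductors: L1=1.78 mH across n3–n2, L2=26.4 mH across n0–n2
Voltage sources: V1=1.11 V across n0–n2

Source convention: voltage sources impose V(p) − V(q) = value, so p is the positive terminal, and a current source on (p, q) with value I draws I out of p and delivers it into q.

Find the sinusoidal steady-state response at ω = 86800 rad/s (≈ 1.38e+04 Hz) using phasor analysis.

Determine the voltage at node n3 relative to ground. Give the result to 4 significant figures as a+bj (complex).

MNA unknowns: 3 node voltages V₁..V_3 plus 1 source current (V1)
I1: z[1]−=0.00103, z[0]+=0.00103
I2: z[0]−=0.485, z[1]+=0.485
R1: Y=0.01134+0.000j on G[3,1]
I3: z[2]−=0.0475, z[1]+=0.0475
R2: Y=0.008929+0.000j on G[2,3]
I4: z[1]−=0.0235, z[0]+=0.0235
R3: Y=0.005556+0.000j on G[0,3]
C1: Y=0.000+0.5277j on G[3,1]
L1: Y=0.000-0.006472j on G[3,2]
C2: Y=0.000+0.2335j on G[1,2]
R4: Y=0.6061+0.000j on G[1,0]
R5: Y=0.01887+0.000j on G[0,3]
L2: Y=0.000-0.0004364j on G[0,2]
I5: z[2]−=0.00918, z[1]+=0.00918
R6: Y=0.004367+0.000j on G[2,3]
C3: Y=0.000+0.01424j on G[3,1]
R7: Y=0.001957+0.000j on G[1,0]
V1: row V0−V2=1.11, i_V1 at 0,2
solve → V1=0.5658-0.5924j, V2=-1.110+0.000j, V3=0.6218-0.5270j
aux → i_V1=-0.1013-0.3726j

0.6218-0.5270j V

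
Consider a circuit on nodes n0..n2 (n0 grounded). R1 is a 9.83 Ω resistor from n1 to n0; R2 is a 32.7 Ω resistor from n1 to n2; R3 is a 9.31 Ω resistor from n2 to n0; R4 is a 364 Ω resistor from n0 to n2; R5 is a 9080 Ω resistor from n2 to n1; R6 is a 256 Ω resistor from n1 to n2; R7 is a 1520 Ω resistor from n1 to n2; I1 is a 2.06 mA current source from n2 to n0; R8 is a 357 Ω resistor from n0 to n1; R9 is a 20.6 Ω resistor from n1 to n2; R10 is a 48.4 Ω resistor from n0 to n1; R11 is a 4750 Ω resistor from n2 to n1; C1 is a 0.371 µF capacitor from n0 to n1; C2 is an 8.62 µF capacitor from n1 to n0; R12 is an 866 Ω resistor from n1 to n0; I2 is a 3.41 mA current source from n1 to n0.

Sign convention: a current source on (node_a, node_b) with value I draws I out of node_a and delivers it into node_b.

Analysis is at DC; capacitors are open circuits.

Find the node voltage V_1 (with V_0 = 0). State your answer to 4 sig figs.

MNA unknowns: 2 node voltages V₁..V_2
R1: Y=0.1017 on G[1,0]
R2: Y=0.03058 on G[1,2]
R3: Y=0.1074 on G[2,0]
R4: Y=0.002747 on G[0,2]
R5: Y=0.0001101 on G[2,1]
R6: Y=0.003906 on G[1,2]
R7: Y=0.0006579 on G[1,2]
I1: z[2]−=0.00206, z[0]+=0.00206
R8: Y=0.002801 on G[0,1]
R9: Y=0.04854 on G[1,2]
R10: Y=0.02066 on G[0,1]
R11: Y=0.0002105 on G[2,1]
C1: Y=0.000 on G[0,1]
C2: Y=0.000 on G[1,0]
R12: Y=0.001155 on G[1,0]
I2: z[1]−=0.00341, z[0]+=0.00341
solve → V1=-0.02472, V2=-0.02130

-0.02472 V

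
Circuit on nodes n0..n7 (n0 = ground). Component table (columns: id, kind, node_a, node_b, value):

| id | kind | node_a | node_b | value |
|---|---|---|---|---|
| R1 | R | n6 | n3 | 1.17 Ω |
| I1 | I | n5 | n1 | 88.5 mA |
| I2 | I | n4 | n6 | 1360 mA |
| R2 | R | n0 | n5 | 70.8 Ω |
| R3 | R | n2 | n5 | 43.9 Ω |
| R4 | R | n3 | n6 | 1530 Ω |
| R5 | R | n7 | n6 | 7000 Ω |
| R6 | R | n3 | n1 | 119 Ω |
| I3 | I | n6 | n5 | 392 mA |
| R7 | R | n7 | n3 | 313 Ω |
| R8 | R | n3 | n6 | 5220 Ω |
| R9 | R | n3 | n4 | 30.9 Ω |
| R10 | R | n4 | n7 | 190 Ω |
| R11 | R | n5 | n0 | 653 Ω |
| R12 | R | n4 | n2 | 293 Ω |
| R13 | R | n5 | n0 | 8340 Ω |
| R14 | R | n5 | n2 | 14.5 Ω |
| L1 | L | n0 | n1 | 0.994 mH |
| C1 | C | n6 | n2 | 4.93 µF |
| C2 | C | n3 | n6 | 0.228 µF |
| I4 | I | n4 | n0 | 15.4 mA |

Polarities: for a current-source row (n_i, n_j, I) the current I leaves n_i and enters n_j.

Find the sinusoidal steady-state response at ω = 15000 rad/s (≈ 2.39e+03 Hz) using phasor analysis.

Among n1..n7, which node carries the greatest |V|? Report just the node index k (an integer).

4

MNA unknowns: 7 node voltages V₁..V_7
R1: Y=0.8547+0.000j on G[6,3]
I1: z[5]−=0.0885, z[1]+=0.0885
I2: z[4]−=1.36, z[6]+=1.36
R2: Y=0.01412+0.000j on G[0,5]
R3: Y=0.02278+0.000j on G[2,5]
R4: Y=0.0006536+0.000j on G[3,6]
R5: Y=0.0001429+0.000j on G[7,6]
R6: Y=0.008403+0.000j on G[3,1]
I3: z[6]−=0.392, z[5]+=0.392
R7: Y=0.003195+0.000j on G[7,3]
R8: Y=0.0001916+0.000j on G[3,6]
R9: Y=0.03236+0.000j on G[3,4]
R10: Y=0.005263+0.000j on G[4,7]
R11: Y=0.001531+0.000j on G[5,0]
R12: Y=0.003413+0.000j on G[4,2]
R13: Y=0.0001199+0.000j on G[5,0]
R14: Y=0.06897+0.000j on G[5,2]
L1: Y=0.000-0.06707j on G[0,1]
C1: Y=0.000+0.07395j on G[6,2]
C2: Y=0.000+0.003420j on G[3,6]
I4: z[4]−=0.0154, z[0]+=0.0154
solve → V1=-0.1937+0.3548j, V2=-6.220-0.9650j, V3=-7.893+1.901j, V4=-44.11+1.642j, V5=-2.485-0.8234j, V6=-6.516+1.921j, V7=-30.03+1.743j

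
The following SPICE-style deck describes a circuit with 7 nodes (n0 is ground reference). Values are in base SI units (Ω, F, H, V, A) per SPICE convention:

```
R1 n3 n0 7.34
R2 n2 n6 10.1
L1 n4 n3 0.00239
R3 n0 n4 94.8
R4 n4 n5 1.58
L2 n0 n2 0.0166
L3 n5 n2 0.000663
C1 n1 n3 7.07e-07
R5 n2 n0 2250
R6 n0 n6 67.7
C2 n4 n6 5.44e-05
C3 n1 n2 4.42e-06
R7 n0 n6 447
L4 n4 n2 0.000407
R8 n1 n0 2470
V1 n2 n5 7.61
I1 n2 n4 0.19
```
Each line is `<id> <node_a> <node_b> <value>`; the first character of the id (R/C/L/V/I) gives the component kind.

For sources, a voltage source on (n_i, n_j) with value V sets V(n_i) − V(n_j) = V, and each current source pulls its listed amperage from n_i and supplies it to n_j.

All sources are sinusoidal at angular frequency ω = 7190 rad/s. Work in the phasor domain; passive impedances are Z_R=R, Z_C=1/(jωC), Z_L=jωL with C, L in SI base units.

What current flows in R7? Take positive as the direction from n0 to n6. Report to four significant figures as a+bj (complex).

MNA unknowns: 6 node voltages V₁..V_6 plus 1 source current (V1)
R1: Y=0.1362+0.000j on G[3,0]
R2: Y=0.09901+0.000j on G[2,6]
L1: Y=0.000-0.05819j on G[4,3]
R3: Y=0.01055+0.000j on G[0,4]
R4: Y=0.6329+0.000j on G[4,5]
L2: Y=0.000-0.008378j on G[0,2]
L3: Y=0.000-0.2098j on G[5,2]
C1: Y=0.000+0.005083j on G[1,3]
R5: Y=0.0004444+0.000j on G[2,0]
R6: Y=0.01477+0.000j on G[0,6]
C2: Y=0.000+0.3911j on G[4,6]
C3: Y=0.000+0.03178j on G[1,2]
R7: Y=0.002237+0.000j on G[0,6]
L4: Y=0.000-0.3417j on G[4,2]
R8: Y=0.0004049+0.000j on G[1,0]
V1: row V2−V5=7.61, i_V1 at 2,5
I1: z[2]−=0.19, z[4]+=0.19
solve → V1=3.958+2.272j, V2=4.646+2.525j, V3=-0.1596+0.3749j, V4=-0.6776+0.1669j, V5=-2.964+2.525j, V6=0.2397-0.9381j
aux → i_V1=-1.447+3.089j

-0.0005362+0.002099j A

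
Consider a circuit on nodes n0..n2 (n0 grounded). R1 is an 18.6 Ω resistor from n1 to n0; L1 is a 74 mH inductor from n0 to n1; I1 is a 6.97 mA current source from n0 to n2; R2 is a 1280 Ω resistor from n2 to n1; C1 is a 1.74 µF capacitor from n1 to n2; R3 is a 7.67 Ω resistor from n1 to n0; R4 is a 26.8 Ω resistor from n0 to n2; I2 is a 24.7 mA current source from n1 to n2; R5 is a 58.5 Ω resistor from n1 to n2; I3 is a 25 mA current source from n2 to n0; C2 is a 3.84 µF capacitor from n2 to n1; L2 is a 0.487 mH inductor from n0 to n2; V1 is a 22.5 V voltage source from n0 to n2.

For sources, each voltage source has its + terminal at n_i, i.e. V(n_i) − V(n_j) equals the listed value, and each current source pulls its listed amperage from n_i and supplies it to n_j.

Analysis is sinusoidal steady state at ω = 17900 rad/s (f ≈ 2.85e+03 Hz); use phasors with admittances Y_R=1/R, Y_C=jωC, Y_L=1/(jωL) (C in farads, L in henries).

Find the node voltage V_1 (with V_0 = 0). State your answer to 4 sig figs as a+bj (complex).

-6.103-8.130j V

Apply KCL at each of the 2 non-ground nodes and solve the resulting linear system.
Node n1: branches {R1, L1, R2, C1, R3, I2, R5, C2} → V_1 = -6.103-8.130j
Node n2: branches {I1, R2, C1, R4, I2, R5, I3, C2, L2, V1} → V_2 = -22.50+0.000j
Source currents: i(V1)=-1.951+1.089j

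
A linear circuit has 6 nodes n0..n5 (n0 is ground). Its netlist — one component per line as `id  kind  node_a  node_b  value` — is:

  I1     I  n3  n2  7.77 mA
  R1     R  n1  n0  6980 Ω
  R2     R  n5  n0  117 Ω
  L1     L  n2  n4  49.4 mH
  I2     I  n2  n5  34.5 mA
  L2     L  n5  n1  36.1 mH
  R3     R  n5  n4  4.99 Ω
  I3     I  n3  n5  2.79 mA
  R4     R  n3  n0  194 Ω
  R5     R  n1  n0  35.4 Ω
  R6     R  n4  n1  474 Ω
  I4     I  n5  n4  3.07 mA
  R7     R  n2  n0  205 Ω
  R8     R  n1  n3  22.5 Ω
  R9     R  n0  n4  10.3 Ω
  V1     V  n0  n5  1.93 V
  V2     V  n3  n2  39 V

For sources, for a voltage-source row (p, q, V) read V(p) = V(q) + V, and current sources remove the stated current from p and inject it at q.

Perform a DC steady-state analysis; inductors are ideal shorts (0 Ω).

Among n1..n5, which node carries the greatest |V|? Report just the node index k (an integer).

MNA unknowns: 5 node voltages V₁..V_5 plus 4 source currents (L1, L2, V1, V2)
I1: z[3]−=0.00777, z[2]+=0.00777
R1: Y=0.0001433 on G[1,0]
R2: Y=0.008547 on G[5,0]
L1: row V2−V4=0, i_L1 at 2,4
I2: z[2]−=0.0345, z[5]+=0.0345
L2: row V5−V1=0, i_L2 at 5,1
R3: Y=0.2004 on G[5,4]
I3: z[3]−=0.00279, z[5]+=0.00279
R4: Y=0.005155 on G[3,0]
R5: Y=0.02825 on G[1,0]
R6: Y=0.002110 on G[4,1]
I4: z[5]−=0.00307, z[4]+=0.00307
R7: Y=0.004878 on G[2,0]
R8: Y=0.04444 on G[1,3]
R9: Y=0.09709 on G[0,4]
V1: row V0−V5=1.93, i_V1 at 0,5
V2: row V3−V2=39, i_V2 at 3,2
solve → V1=-1.930, V2=-6.906, V3=32.09, V4=-6.906, V5=-1.930
aux → i_L1=-1.681, i_L2=-1.556, i_V1=-0.6100, i_V2=-1.688

3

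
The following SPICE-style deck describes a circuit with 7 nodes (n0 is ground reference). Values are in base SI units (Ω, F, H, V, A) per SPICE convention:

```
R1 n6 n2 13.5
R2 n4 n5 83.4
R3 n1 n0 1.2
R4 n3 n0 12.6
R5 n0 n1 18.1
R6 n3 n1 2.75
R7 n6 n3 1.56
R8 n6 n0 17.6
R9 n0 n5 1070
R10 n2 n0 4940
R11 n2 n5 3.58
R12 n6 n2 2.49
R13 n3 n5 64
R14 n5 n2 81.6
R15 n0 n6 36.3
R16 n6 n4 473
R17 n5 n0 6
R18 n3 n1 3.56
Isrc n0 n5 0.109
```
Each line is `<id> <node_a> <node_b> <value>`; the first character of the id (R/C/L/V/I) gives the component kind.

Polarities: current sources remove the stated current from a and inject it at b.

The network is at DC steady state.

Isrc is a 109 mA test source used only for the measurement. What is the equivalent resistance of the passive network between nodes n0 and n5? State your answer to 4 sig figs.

R_eq = 3.363 Ω

Element admittances at DC:
  Y(R1) = 0.07407 S between n6,n2
  Y(R2) = 0.01199 S between n4,n5
  Y(R3) = 0.8333 S between n1,n0
  Y(R4) = 0.07937 S between n3,n0
  Y(R5) = 0.05525 S between n0,n1
  Y(R6) = 0.3636 S between n3,n1
  Y(R7) = 0.6410 S between n6,n3
  Y(R8) = 0.05682 S between n6,n0
  Y(R9) = 0.0009346 S between n0,n5
  Y(R10) = 0.0002024 S between n2,n0
  Y(R11) = 0.2793 S between n2,n5
  Y(R12) = 0.4016 S between n6,n2
  Y(R13) = 0.01562 S between n3,n5
  Y(R14) = 0.01225 S between n5,n2
  Y(R15) = 0.02755 S between n0,n6
  Y(R16) = 0.002114 S between n6,n4
  Y(R17) = 0.1667 S between n5,n0
  Y(R18) = 0.2809 S between n3,n1
  Isrc: injects 0.109 A into n5 (from n0)
Assemble and solve the 6×6 MNA system:
  V(n1)=0.03388  V(n2)=0.2202  V(n3)=0.08060  V(n4)=0.3312  V(n5)=0.3665  V(n6)=0.1306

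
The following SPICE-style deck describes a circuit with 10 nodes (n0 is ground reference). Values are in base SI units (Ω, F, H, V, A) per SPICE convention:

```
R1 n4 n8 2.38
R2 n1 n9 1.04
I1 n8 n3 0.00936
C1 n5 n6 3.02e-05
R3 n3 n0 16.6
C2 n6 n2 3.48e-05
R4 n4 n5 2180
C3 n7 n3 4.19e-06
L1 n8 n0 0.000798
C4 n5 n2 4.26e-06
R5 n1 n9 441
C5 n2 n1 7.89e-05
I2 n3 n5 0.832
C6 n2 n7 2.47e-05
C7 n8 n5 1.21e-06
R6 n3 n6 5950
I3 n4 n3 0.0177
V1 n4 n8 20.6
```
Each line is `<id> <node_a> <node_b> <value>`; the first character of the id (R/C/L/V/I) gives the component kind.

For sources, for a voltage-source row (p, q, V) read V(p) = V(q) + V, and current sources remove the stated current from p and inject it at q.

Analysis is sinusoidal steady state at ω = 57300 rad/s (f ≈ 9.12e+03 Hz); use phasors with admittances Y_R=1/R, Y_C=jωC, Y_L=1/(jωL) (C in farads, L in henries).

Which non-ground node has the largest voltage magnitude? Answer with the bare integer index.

Element admittances at ω=57300 rad/s:
  Y(R1) = 0.4202+0.000j S between n4,n8
  Y(R2) = 0.9615+0.000j S between n1,n9
  I1: injects 0.00936 A into n3 (from n8)
  Y(C1) = 0.000+1.730j S between n5,n6
  Y(R3) = 0.06024+0.000j S between n3,n0
  Y(C2) = 0.000+1.994j S between n6,n2
  Y(R4) = 0.0004587+0.000j S between n4,n5
  Y(C3) = 0.000+0.2401j S between n7,n3
  Y(L1) = 0.000-0.02187j S between n8,n0
  Y(C4) = 0.000+0.2441j S between n5,n2
  Y(R5) = 0.002268+0.000j S between n1,n9
  Y(C5) = 0.000+4.521j S between n2,n1
  I2: injects 0.832 A into n5 (from n3)
  Y(C6) = 0.000+1.415j S between n2,n7
  Y(C7) = 0.000+0.06933j S between n8,n5
  Y(R6) = 0.0001681+0.000j S between n3,n6
  I3: injects 0.0177 A into n3 (from n4)
  V1: constraint V(n4)−V(n8) = 20.6
Assemble and solve the 10×10 MNA system:
  V(n1)=2.218-3.253j  V(n2)=2.218-3.253j  V(n3)=1.858+1.213j  V(n4)=23.94-5.117j  V(n5)=2.280-4.036j  V(n6)=2.247-3.617j  V(n7)=2.165-2.605j  V(n8)=3.341-5.117j  V(n9)=2.218-3.253j
  i(V1)=-8.683+0.0004956j

4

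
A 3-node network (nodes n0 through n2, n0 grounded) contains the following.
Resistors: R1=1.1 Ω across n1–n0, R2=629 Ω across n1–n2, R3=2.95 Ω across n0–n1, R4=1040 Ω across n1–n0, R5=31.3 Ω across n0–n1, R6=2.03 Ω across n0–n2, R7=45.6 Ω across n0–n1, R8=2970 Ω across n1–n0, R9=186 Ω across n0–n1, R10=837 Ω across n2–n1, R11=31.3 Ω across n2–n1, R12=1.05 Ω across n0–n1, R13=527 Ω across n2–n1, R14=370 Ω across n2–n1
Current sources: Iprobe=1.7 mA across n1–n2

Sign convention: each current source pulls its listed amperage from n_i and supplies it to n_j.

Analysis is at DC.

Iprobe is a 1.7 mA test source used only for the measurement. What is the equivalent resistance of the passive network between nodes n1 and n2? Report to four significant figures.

R_eq = 2.253 Ω

MNA unknowns: 2 node voltages V₁..V_2
R1: Y=0.9091 on G[1,0]
R2: Y=0.001590 on G[1,2]
R3: Y=0.3390 on G[0,1]
R4: Y=0.0009615 on G[1,0]
R5: Y=0.03195 on G[0,1]
R6: Y=0.4926 on G[0,2]
R7: Y=0.02193 on G[0,1]
R8: Y=0.0003367 on G[1,0]
R9: Y=0.005376 on G[0,1]
R10: Y=0.001195 on G[2,1]
R11: Y=0.03195 on G[2,1]
R12: Y=0.9524 on G[0,1]
R13: Y=0.001898 on G[2,1]
R14: Y=0.002703 on G[2,1]
Iprobe: z[1]−=0.0017, z[2]+=0.0017
solve → V1=-0.0006852, V2=0.003145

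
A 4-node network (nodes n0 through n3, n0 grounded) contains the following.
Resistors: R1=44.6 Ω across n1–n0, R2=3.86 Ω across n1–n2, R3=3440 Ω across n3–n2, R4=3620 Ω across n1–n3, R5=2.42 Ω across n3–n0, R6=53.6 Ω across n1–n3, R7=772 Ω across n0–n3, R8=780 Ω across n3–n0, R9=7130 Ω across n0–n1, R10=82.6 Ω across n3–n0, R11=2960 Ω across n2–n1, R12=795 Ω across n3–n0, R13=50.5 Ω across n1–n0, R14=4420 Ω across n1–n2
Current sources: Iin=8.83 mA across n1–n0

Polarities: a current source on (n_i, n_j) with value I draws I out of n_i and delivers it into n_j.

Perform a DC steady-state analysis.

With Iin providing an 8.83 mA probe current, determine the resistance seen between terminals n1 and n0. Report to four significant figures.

Apply KCL at each of the 3 non-ground nodes and solve the resulting linear system.
Node n1: branches {R1, R2, R4, R6, R9, R11, R13, R14, Iin} → V_1 = -0.1453
Node n2: branches {R2, R3, R11, R14} → V_2 = -0.1452
Node n3: branches {R3, R4, R5, R6, R7, R8, R10, R12} → V_3 = -0.006230

R_eq = 16.46 Ω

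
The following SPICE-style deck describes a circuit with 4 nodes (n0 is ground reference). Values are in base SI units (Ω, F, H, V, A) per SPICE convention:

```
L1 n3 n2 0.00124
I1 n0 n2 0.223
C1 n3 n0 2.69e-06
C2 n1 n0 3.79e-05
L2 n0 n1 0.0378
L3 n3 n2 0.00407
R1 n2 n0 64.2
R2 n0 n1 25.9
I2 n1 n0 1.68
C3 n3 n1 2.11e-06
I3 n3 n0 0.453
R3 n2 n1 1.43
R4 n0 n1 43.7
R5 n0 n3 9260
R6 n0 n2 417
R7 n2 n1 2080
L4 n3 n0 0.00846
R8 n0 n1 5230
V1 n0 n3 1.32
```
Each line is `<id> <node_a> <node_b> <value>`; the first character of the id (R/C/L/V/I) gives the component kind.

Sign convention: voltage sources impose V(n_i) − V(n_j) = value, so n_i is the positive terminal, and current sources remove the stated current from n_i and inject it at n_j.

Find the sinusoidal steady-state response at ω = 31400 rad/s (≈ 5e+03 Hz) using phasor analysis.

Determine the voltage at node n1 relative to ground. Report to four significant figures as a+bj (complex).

Apply KCL at each of the 3 non-ground nodes and solve the resulting linear system.
Node n1: branches {C2, L2, R2, I2, C3, R3, R4, R7, R8} → V_1 = -0.1065+1.190j
Node n2: branches {L1, I1, L3, R1, R3, R6, R7} → V_2 = 0.1495+1.229j
Node n3: branches {L1, C1, L3, C3, I3, R5, L4, V1} → V_3 = -1.320+0.000j
Source currents: i(V1)=0.4905-0.1377j

-0.1065+1.190j V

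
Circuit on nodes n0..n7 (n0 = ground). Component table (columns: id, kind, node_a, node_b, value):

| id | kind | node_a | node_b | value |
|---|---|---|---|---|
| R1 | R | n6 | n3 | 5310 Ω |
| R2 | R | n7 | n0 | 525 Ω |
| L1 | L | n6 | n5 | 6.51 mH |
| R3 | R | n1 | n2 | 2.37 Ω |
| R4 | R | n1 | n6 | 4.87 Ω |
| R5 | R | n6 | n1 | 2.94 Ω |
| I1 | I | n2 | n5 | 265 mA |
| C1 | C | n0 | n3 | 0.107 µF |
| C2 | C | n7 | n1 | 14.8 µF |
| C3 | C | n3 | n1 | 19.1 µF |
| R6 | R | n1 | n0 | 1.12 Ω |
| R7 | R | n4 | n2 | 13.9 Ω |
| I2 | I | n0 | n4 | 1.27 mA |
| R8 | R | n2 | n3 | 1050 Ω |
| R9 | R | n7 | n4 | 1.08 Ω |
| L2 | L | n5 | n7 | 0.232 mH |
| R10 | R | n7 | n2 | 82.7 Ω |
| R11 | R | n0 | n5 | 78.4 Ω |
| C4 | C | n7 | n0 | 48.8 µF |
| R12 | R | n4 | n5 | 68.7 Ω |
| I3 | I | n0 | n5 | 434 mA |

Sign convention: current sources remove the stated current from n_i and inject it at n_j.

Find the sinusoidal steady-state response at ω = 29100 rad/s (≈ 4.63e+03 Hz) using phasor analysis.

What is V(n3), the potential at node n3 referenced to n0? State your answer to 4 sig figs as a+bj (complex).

-0.06277-0.007937j V

Apply KCL at each of the 7 non-ground nodes and solve the resulting linear system.
Node n1: branches {R3, R4, R5, C2, C3, R6} → V_1 = -0.06304-0.008862j
Node n2: branches {R3, I1, R7, R8, R10} → V_2 = -0.5843-0.05175j
Node n3: branches {R1, C1, C3, R8} → V_3 = -0.06277-0.007937j
Node n4: branches {R7, I2, R9, R12} → V_4 = -0.05787-0.2555j
Node n5: branches {L1, I1, L2, R11, R12, I3} → V_5 = 0.7228+4.094j
Node n6: branches {R1, L1, R4, R5} → V_6 = -0.02328-0.01608j
Node n7: branches {R2, C2, R9, L2, R10, C4} → V_7 = -0.03061-0.3397j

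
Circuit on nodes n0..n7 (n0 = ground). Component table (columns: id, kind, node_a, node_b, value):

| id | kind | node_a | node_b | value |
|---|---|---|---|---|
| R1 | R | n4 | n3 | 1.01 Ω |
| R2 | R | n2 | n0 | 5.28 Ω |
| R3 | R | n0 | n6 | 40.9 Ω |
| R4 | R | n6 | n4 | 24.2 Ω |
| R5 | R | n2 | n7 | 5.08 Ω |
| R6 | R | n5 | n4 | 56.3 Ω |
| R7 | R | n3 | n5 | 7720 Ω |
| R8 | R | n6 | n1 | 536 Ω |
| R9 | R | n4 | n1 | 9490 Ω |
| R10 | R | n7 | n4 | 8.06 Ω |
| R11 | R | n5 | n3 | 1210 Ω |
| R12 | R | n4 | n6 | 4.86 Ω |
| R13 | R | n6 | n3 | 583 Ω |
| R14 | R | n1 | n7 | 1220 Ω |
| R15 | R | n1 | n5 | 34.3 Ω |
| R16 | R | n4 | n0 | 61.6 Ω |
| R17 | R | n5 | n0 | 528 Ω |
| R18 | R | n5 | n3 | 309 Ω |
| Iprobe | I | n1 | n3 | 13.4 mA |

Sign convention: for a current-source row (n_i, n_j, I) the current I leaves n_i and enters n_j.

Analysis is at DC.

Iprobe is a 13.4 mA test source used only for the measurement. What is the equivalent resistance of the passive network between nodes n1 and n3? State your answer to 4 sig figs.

Apply KCL at each of the 7 non-ground nodes and solve the resulting linear system.
Node n1: branches {R8, R9, R14, R15, Iprobe} → V_1 = -0.8290
Node n2: branches {R2, R5} → V_2 = 0.002400
Node n3: branches {R1, R7, R11, R13, R18, Iprobe} → V_3 = 0.02537
Node n4: branches {R1, R4, R6, R9, R10, R12, R16} → V_4 = 0.01388
Node n5: branches {R6, R7, R11, R15, R17, R18} → V_5 = -0.4493
Node n6: branches {R3, R4, R8, R12, R13} → V_6 = 0.007002
Node n7: branches {R5, R10, R14} → V_7 = 0.004708

R_eq = 63.76 Ω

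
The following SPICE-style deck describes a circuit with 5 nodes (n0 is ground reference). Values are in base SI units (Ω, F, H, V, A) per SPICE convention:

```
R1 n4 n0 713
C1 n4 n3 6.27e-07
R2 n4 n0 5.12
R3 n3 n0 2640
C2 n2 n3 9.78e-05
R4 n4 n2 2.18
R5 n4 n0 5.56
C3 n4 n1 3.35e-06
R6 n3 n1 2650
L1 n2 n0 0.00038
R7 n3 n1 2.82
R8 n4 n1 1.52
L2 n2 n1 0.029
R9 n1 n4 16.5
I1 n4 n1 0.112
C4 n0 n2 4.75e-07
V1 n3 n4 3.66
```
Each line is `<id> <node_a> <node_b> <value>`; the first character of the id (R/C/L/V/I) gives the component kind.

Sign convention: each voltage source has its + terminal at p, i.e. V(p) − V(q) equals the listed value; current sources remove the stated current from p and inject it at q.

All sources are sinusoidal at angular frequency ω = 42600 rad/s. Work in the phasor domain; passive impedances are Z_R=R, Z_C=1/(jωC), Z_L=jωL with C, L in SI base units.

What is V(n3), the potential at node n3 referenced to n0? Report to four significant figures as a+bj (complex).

Apply KCL at each of the 4 non-ground nodes and solve the resulting linear system.
Node n1: branches {C3, R6, R7, R8, L2, R9, I1} → V_1 = 1.200+0.2186j
Node n2: branches {C2, R4, L1, L2, C4} → V_2 = 3.559+0.8022j
Node n3: branches {C1, R3, C2, R6, R7, V1} → V_3 = 3.568+0.3922j
Node n4: branches {R1, C1, R2, R4, R5, C3, R8, R9, I1, V1} → V_4 = -0.09208+0.3922j
Source currents: i(V1)=-2.550-0.1979j

3.568+0.3922j V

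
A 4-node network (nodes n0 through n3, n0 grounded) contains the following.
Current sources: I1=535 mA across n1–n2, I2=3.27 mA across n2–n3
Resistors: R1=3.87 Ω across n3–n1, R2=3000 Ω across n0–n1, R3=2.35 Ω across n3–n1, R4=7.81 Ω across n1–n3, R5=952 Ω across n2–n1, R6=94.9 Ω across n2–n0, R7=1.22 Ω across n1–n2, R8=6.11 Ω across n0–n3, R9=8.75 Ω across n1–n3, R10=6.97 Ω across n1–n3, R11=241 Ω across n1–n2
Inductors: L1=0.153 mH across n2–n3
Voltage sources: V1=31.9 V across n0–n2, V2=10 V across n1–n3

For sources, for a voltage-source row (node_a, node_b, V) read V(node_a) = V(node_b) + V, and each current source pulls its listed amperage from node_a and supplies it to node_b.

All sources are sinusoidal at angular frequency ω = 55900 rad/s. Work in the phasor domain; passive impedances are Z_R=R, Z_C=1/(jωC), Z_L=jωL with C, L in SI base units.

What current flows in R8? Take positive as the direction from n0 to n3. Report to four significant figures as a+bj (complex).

5.801+0.06856j A

Element admittances at ω=55900 rad/s:
  I1: injects 0.535 A into n2 (from n1)
  Y(R1) = 0.2584+0.000j S between n3,n1
  Y(R2) = 0.0003333+0.000j S between n0,n1
  Y(R3) = 0.4255+0.000j S between n3,n1
  Y(R4) = 0.1280+0.000j S between n1,n3
  Y(R5) = 0.001050+0.000j S between n2,n1
  Y(R6) = 0.01054+0.000j S between n2,n0
  Y(R7) = 0.8197+0.000j S between n1,n2
  I2: injects 0.00327 A into n3 (from n2)
  Y(R8) = 0.1637+0.000j S between n0,n3
  Y(R9) = 0.1143+0.000j S between n1,n3
  Y(R10) = 0.1435+0.000j S between n1,n3
  Y(L1) = 0.000-0.1169j S between n2,n3
  Y(R11) = 0.004149+0.000j S between n1,n2
  V1: constraint V(n0)−V(n2) = 31.9
  V2: constraint V(n1)−V(n3) = 10
Assemble and solve the 5×5 MNA system:
  V(n1)=-25.44-0.4189j  V(n2)=-31.90+0.000j  V(n3)=-35.44-0.4189j
  i(V1)=-6.145-0.06870j  i(V2)=-16.55+0.3457j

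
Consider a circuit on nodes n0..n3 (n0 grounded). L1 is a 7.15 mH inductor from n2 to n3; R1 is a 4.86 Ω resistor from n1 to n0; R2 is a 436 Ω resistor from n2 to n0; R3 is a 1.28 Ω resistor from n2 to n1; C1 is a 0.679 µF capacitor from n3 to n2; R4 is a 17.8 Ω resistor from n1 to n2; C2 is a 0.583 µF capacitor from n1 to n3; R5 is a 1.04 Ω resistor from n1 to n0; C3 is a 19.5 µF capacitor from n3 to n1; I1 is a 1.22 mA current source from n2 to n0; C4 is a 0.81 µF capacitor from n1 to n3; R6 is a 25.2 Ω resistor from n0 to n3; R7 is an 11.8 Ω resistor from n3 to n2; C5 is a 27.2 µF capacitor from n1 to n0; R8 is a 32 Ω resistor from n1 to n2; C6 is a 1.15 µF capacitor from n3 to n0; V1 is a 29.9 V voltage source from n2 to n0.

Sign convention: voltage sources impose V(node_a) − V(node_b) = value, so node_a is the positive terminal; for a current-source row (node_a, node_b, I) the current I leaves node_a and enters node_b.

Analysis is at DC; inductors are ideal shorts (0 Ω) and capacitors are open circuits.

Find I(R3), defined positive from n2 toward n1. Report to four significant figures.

13.39 A

MNA unknowns: 3 node voltages V₁..V_3 plus 2 source currents (L1, V1)
L1: row V2−V3=0, i_L1 at 2,3
R1: Y=0.2058 on G[1,0]
R2: Y=0.002294 on G[2,0]
R3: Y=0.7812 on G[2,1]
C1: Y=0.000 on G[3,2]
R4: Y=0.05618 on G[1,2]
C2: Y=0.000 on G[1,3]
R5: Y=0.9615 on G[1,0]
C3: Y=0.000 on G[3,1]
I1: z[2]−=0.00122, z[0]+=0.00122
C4: Y=0.000 on G[1,3]
R6: Y=0.03968 on G[0,3]
R7: Y=0.08475 on G[3,2]
C5: Y=0.000 on G[1,0]
R8: Y=0.03125 on G[1,2]
C6: Y=0.000 on G[3,0]
V1: row V2−V0=29.9, i_V1 at 2,0
solve → V1=12.76, V2=29.90, V3=29.90
aux → i_L1=1.187, i_V1=-16.15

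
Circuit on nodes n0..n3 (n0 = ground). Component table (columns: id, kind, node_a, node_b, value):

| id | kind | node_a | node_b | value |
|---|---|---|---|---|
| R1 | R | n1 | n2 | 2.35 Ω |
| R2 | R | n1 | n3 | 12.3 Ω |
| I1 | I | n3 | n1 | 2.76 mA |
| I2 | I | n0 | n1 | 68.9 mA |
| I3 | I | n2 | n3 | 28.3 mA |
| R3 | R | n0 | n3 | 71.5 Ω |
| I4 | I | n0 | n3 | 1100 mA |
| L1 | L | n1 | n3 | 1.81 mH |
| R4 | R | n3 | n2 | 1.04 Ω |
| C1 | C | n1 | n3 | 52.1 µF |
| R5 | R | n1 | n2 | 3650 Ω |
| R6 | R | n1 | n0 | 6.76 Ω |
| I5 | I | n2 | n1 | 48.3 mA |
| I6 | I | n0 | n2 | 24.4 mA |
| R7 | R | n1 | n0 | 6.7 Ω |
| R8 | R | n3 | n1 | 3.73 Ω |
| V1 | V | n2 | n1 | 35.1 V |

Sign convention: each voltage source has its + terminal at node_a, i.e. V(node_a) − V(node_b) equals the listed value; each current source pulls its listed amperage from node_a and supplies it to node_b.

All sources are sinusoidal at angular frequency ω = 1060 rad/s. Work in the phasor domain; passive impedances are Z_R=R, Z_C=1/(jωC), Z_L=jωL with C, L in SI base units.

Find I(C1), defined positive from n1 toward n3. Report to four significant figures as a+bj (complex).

0.4547-1.292j A

MNA unknowns: 3 node voltages V₁..V_3 plus 1 source current (V1)
R1: Y=0.4255+0.000j on G[1,2]
R2: Y=0.08130+0.000j on G[1,3]
I1: z[3]−=0.00276, z[1]+=0.00276
I2: z[0]−=0.0689, z[1]+=0.0689
I3: z[2]−=0.0283, z[3]+=0.0283
R3: Y=0.01399+0.000j on G[0,3]
I4: z[0]−=1.1, z[3]+=1.1
L1: Y=0.000-0.5212j on G[1,3]
R4: Y=0.9615+0.000j on G[3,2]
C1: Y=0.000+0.05523j on G[1,3]
R5: Y=0.0002740+0.000j on G[1,2]
R6: Y=0.1479+0.000j on G[1,0]
I5: z[2]−=0.0483, z[1]+=0.0483
I6: z[0]−=0.0244, z[2]+=0.0244
R7: Y=0.1493+0.000j on G[1,0]
R8: Y=0.2681+0.000j on G[3,1]
V1: row V2−V1=35.1, i_V1 at 2,1
solve → V1=2.783-0.3701j, V2=37.88-0.3701j, V3=26.18+7.863j
aux → i_V1=-26.25+7.916j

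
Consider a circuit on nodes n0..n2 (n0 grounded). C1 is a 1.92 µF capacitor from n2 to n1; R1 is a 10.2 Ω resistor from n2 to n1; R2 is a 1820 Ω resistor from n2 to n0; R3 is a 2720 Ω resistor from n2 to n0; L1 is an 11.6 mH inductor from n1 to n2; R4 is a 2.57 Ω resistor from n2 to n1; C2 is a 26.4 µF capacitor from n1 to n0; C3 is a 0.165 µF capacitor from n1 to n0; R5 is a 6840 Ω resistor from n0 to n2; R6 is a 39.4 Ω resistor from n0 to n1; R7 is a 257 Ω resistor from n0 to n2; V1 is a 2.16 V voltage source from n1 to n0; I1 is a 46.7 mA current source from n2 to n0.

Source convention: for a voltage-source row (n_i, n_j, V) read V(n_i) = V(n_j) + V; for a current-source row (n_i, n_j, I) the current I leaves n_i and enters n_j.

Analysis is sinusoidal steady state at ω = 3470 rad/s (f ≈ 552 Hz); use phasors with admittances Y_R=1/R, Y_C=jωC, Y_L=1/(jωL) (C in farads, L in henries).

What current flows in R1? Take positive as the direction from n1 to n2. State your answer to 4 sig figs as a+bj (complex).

0.01142+0.0004219j A

MNA unknowns: 2 node voltages V₁..V_2 plus 1 source current (V1)
C1: Y=0.000+0.006662j on G[2,1]
R1: Y=0.09804+0.000j on G[2,1]
R2: Y=0.0005495+0.000j on G[2,0]
R3: Y=0.0003676+0.000j on G[2,0]
L1: Y=0.000-0.02484j on G[1,2]
R4: Y=0.3891+0.000j on G[2,1]
C2: Y=0.000+0.09161j on G[1,0]
C3: Y=0.000+0.0005726j on G[1,0]
R5: Y=0.0001462+0.000j on G[0,2]
R6: Y=0.02538+0.000j on G[0,1]
R7: Y=0.003891+0.000j on G[0,2]
V1: row V1−V0=2.16, i_V1 at 1,0
I1: z[2]−=0.0467, z[0]+=0.0467
solve → V1=2.160+0.000j, V2=2.044-0.004304j
aux → i_V1=-0.1116-0.1991j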